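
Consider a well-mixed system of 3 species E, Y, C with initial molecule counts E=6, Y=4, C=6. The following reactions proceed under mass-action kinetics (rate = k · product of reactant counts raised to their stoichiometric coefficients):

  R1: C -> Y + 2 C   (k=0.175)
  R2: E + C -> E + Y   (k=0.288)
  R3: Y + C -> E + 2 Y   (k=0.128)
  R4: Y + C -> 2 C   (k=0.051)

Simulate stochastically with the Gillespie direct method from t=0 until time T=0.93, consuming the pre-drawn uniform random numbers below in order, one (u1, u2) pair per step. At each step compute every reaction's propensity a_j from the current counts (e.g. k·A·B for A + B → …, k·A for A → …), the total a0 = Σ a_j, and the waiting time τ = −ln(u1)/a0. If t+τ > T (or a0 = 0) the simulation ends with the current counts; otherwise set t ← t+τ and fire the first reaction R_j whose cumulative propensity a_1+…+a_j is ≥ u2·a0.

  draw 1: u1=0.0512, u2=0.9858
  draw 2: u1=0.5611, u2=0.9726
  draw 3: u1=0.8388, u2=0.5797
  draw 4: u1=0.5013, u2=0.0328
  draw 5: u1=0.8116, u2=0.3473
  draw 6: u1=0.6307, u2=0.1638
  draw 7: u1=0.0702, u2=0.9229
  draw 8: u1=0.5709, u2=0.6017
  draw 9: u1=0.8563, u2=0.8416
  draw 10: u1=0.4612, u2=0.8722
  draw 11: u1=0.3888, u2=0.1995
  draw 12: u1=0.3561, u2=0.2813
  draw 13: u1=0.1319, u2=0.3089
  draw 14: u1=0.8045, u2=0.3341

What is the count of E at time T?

E at T = 8

t=0.000: E=6 Y=4 C=6
Draw 1: a1=1.050, a2=10.368, a3=3.072, a4=1.224, a0=15.714; τ=−ln(0.0512)/15.714=0.189 → t=0.189; u2·a0=0.9858·15.714=15.491; a1+…+a3=14.490 < 15.491 ≤ a1+…+a4=15.714 → R4 fires; E=6 Y=3 C=7
Draw 2: a1=1.225, a2=12.096, a3=2.688, a4=1.071, a0=17.080; τ=−ln(0.5611)/17.080=0.034 → t=0.223; u2·a0=0.9726·17.080=16.612; a1+…+a3=16.009 < 16.612 ≤ a1+…+a4=17.080 → R4 fires; E=6 Y=2 C=8
Draw 3: a1=1.400, a2=13.824, a3=2.048, a4=0.816, a0=18.088; τ=−ln(0.8388)/18.088=0.010 → t=0.233; u2·a0=0.5797·18.088=10.486; a1=1.400 < 10.486 ≤ a1+a2=15.224 → R2 fires; E=6 Y=3 C=7
Draw 4: a1=1.225, a2=12.096, a3=2.688, a4=1.071, a0=17.080; τ=−ln(0.5013)/17.080=0.040 → t=0.273; u2·a0=0.0328·17.080=0.560 ≤ a1=1.225 → R1 fires; E=6 Y=4 C=8
Draw 5: a1=1.400, a2=13.824, a3=4.096, a4=1.632, a0=20.952; τ=−ln(0.8116)/20.952=0.010 → t=0.283; u2·a0=0.3473·20.952=7.277; a1=1.400 < 7.277 ≤ a1+a2=15.224 → R2 fires; E=6 Y=5 C=7
Draw 6: a1=1.225, a2=12.096, a3=4.480, a4=1.785, a0=19.586; τ=−ln(0.6307)/19.586=0.024 → t=0.307; u2·a0=0.1638·19.586=3.208; a1=1.225 < 3.208 ≤ a1+a2=13.321 → R2 fires; E=6 Y=6 C=6
Draw 7: a1=1.050, a2=10.368, a3=4.608, a4=1.836, a0=17.862; τ=−ln(0.0702)/17.862=0.149 → t=0.455; u2·a0=0.9229·17.862=16.485; a1+…+a3=16.026 < 16.485 ≤ a1+…+a4=17.862 → R4 fires; E=6 Y=5 C=7
Draw 8: a1=1.225, a2=12.096, a3=4.480, a4=1.785, a0=19.586; τ=−ln(0.5709)/19.586=0.029 → t=0.484; u2·a0=0.6017·19.586=11.785; a1=1.225 < 11.785 ≤ a1+a2=13.321 → R2 fires; E=6 Y=6 C=6
Draw 9: a1=1.050, a2=10.368, a3=4.608, a4=1.836, a0=17.862; τ=−ln(0.8563)/17.862=0.009 → t=0.493; u2·a0=0.8416·17.862=15.033; a1+a2=11.418 < 15.033 ≤ a1+…+a3=16.026 → R3 fires; E=7 Y=7 C=5
Draw 10: a1=0.875, a2=10.080, a3=4.480, a4=1.785, a0=17.220; τ=−ln(0.4612)/17.220=0.045 → t=0.538; u2·a0=0.8722·17.220=15.019; a1+a2=10.955 < 15.019 ≤ a1+…+a3=15.435 → R3 fires; E=8 Y=8 C=4
Draw 11: a1=0.700, a2=9.216, a3=4.096, a4=1.632, a0=15.644; τ=−ln(0.3888)/15.644=0.060 → t=0.598; u2·a0=0.1995·15.644=3.121; a1=0.700 < 3.121 ≤ a1+a2=9.916 → R2 fires; E=8 Y=9 C=3
Draw 12: a1=0.525, a2=6.912, a3=3.456, a4=1.377, a0=12.270; τ=−ln(0.3561)/12.270=0.084 → t=0.682; u2·a0=0.2813·12.270=3.452; a1=0.525 < 3.452 ≤ a1+a2=7.437 → R2 fires; E=8 Y=10 C=2
Draw 13: a1=0.350, a2=4.608, a3=2.560, a4=1.020, a0=8.538; τ=−ln(0.1319)/8.538=0.237 → t=0.919; u2·a0=0.3089·8.538=2.637; a1=0.350 < 2.637 ≤ a1+a2=4.958 → R2 fires; E=8 Y=11 C=1
Draw 14: a1=0.175, a2=2.304, a3=1.408, a4=0.561, a0=4.448; τ=−ln(0.8045)/4.448=0.049 → t=0.968 > T=0.93: stop.
Read off E at T=0.93: 8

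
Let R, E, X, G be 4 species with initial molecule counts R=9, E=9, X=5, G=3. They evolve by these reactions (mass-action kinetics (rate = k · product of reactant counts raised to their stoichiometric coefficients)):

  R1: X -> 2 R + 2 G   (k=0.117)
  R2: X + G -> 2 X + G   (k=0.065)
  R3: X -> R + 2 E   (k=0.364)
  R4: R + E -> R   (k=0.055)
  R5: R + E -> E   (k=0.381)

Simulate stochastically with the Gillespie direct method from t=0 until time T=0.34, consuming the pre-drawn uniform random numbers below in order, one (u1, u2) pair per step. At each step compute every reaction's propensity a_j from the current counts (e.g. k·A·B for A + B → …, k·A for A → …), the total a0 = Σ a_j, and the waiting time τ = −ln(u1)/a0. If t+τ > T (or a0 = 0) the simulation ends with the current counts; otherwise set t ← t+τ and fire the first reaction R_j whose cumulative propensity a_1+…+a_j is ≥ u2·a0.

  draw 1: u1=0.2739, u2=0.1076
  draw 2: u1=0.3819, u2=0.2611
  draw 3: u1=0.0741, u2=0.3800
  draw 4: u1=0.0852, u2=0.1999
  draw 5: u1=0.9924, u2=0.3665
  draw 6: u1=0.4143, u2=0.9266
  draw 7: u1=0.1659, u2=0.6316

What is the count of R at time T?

R at T = 5

t=0.000: R=9 E=9 X=5 G=3
Draw 1: a1=0.585, a2=0.975, a3=1.820, a4=4.455, a5=30.861, a0=38.696; τ=−ln(0.2739)/38.696=0.033 → t=0.033; u2·a0=0.1076·38.696=4.164; a1+…+a3=3.380 < 4.164 ≤ a1+…+a4=7.835 → R4 fires; R=9 E=8 X=5 G=3
Draw 2: a1=0.585, a2=0.975, a3=1.820, a4=3.960, a5=27.432, a0=34.772; τ=−ln(0.3819)/34.772=0.028 → t=0.061; u2·a0=0.2611·34.772=9.079; a1+…+a4=7.340 < 9.079 ≤ a1+…+a5=34.772 → R5 fires; R=8 E=8 X=5 G=3
Draw 3: a1=0.585, a2=0.975, a3=1.820, a4=3.520, a5=24.384, a0=31.284; τ=−ln(0.0741)/31.284=0.083 → t=0.144; u2·a0=0.3800·31.284=11.888; a1+…+a4=6.900 < 11.888 ≤ a1+…+a5=31.284 → R5 fires; R=7 E=8 X=5 G=3
Draw 4: a1=0.585, a2=0.975, a3=1.820, a4=3.080, a5=21.336, a0=27.796; τ=−ln(0.0852)/27.796=0.089 → t=0.233; u2·a0=0.1999·27.796=5.556; a1+…+a3=3.380 < 5.556 ≤ a1+…+a4=6.460 → R4 fires; R=7 E=7 X=5 G=3
Draw 5: a1=0.585, a2=0.975, a3=1.820, a4=2.695, a5=18.669, a0=24.744; τ=−ln(0.9924)/24.744=0.000 → t=0.233; u2·a0=0.3665·24.744=9.069; a1+…+a4=6.075 < 9.069 ≤ a1+…+a5=24.744 → R5 fires; R=6 E=7 X=5 G=3
Draw 6: a1=0.585, a2=0.975, a3=1.820, a4=2.310, a5=16.002, a0=21.692; τ=−ln(0.4143)/21.692=0.041 → t=0.274; u2·a0=0.9266·21.692=20.100; a1+…+a4=5.690 < 20.100 ≤ a1+…+a5=21.692 → R5 fires; R=5 E=7 X=5 G=3
Draw 7: a1=0.585, a2=0.975, a3=1.820, a4=1.925, a5=13.335, a0=18.640; τ=−ln(0.1659)/18.640=0.096 → t=0.370 > T=0.34: stop.
Read off R at T=0.34: 5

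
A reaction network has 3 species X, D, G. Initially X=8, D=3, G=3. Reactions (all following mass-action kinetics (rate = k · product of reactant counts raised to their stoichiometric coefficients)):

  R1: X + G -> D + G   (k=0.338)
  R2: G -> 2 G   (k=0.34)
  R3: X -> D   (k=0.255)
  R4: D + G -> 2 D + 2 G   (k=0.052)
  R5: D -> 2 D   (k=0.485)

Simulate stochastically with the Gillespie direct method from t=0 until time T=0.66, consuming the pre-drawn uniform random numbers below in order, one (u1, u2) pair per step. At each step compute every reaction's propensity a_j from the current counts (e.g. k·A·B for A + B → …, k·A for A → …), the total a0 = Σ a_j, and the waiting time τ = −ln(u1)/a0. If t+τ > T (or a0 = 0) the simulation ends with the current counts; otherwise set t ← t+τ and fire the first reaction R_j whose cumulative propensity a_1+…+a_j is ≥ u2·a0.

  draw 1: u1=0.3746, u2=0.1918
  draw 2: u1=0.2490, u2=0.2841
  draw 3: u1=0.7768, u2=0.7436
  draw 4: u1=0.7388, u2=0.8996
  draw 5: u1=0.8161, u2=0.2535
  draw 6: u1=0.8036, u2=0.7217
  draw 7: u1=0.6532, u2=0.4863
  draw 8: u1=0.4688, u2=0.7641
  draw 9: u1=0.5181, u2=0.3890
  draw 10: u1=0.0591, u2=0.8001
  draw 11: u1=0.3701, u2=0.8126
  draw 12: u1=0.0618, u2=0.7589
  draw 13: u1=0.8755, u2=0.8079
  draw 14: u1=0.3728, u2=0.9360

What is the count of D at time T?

D at T = 15

t=0.000: X=8 D=3 G=3
Draw 1: a1=8.112, a2=1.020, a3=2.040, a4=0.468, a5=1.455, a0=13.095; τ=−ln(0.3746)/13.095=0.075 → t=0.075; u2·a0=0.1918·13.095=2.512 ≤ a1=8.112 → R1 fires; X=7 D=4 G=3
Draw 2: a1=7.098, a2=1.020, a3=1.785, a4=0.624, a5=1.940, a0=12.467; τ=−ln(0.2490)/12.467=0.112 → t=0.187; u2·a0=0.2841·12.467=3.542 ≤ a1=7.098 → R1 fires; X=6 D=5 G=3
Draw 3: a1=6.084, a2=1.020, a3=1.530, a4=0.780, a5=2.425, a0=11.839; τ=−ln(0.7768)/11.839=0.021 → t=0.208; u2·a0=0.7436·11.839=8.803; a1+…+a3=8.634 < 8.803 ≤ a1+…+a4=9.414 → R4 fires; X=6 D=6 G=4
Draw 4: a1=8.112, a2=1.360, a3=1.530, a4=1.248, a5=2.910, a0=15.160; τ=−ln(0.7388)/15.160=0.020 → t=0.228; u2·a0=0.8996·15.160=13.638; a1+…+a4=12.250 < 13.638 ≤ a1+…+a5=15.160 → R5 fires; X=6 D=7 G=4
Draw 5: a1=8.112, a2=1.360, a3=1.530, a4=1.456, a5=3.395, a0=15.853; τ=−ln(0.8161)/15.853=0.013 → t=0.241; u2·a0=0.2535·15.853=4.019 ≤ a1=8.112 → R1 fires; X=5 D=8 G=4
Draw 6: a1=6.760, a2=1.360, a3=1.275, a4=1.664, a5=3.880, a0=14.939; τ=−ln(0.8036)/14.939=0.015 → t=0.255; u2·a0=0.7217·14.939=10.781; a1+…+a3=9.395 < 10.781 ≤ a1+…+a4=11.059 → R4 fires; X=5 D=9 G=5
Draw 7: a1=8.450, a2=1.700, a3=1.275, a4=2.340, a5=4.365, a0=18.130; τ=−ln(0.6532)/18.130=0.023 → t=0.279; u2·a0=0.4863·18.130=8.817; a1=8.450 < 8.817 ≤ a1+a2=10.150 → R2 fires; X=5 D=9 G=6
Draw 8: a1=10.140, a2=2.040, a3=1.275, a4=2.808, a5=4.365, a0=20.628; τ=−ln(0.4688)/20.628=0.037 → t=0.315; u2·a0=0.7641·20.628=15.762; a1+…+a3=13.455 < 15.762 ≤ a1+…+a4=16.263 → R4 fires; X=5 D=10 G=7
Draw 9: a1=11.830, a2=2.380, a3=1.275, a4=3.640, a5=4.850, a0=23.975; τ=−ln(0.5181)/23.975=0.027 → t=0.343; u2·a0=0.3890·23.975=9.326 ≤ a1=11.830 → R1 fires; X=4 D=11 G=7
Draw 10: a1=9.464, a2=2.380, a3=1.020, a4=4.004, a5=5.335, a0=22.203; τ=−ln(0.0591)/22.203=0.127 → t=0.470; u2·a0=0.8001·22.203=17.765; a1+…+a4=16.868 < 17.765 ≤ a1+…+a5=22.203 → R5 fires; X=4 D=12 G=7
Draw 11: a1=9.464, a2=2.380, a3=1.020, a4=4.368, a5=5.820, a0=23.052; τ=−ln(0.3701)/23.052=0.043 → t=0.513; u2·a0=0.8126·23.052=18.732; a1+…+a4=17.232 < 18.732 ≤ a1+…+a5=23.052 → R5 fires; X=4 D=13 G=7
Draw 12: a1=9.464, a2=2.380, a3=1.020, a4=4.732, a5=6.305, a0=23.901; τ=−ln(0.0618)/23.901=0.116 → t=0.630; u2·a0=0.7589·23.901=18.138; a1+…+a4=17.596 < 18.138 ≤ a1+…+a5=23.901 → R5 fires; X=4 D=14 G=7
Draw 13: a1=9.464, a2=2.380, a3=1.020, a4=5.096, a5=6.790, a0=24.750; τ=−ln(0.8755)/24.750=0.005 → t=0.635; u2·a0=0.8079·24.750=19.996; a1+…+a4=17.960 < 19.996 ≤ a1+…+a5=24.750 → R5 fires; X=4 D=15 G=7
Draw 14: a1=9.464, a2=2.380, a3=1.020, a4=5.460, a5=7.275, a0=25.599; τ=−ln(0.3728)/25.599=0.039 → t=0.674 > T=0.66: stop.
Read off D at T=0.66: 15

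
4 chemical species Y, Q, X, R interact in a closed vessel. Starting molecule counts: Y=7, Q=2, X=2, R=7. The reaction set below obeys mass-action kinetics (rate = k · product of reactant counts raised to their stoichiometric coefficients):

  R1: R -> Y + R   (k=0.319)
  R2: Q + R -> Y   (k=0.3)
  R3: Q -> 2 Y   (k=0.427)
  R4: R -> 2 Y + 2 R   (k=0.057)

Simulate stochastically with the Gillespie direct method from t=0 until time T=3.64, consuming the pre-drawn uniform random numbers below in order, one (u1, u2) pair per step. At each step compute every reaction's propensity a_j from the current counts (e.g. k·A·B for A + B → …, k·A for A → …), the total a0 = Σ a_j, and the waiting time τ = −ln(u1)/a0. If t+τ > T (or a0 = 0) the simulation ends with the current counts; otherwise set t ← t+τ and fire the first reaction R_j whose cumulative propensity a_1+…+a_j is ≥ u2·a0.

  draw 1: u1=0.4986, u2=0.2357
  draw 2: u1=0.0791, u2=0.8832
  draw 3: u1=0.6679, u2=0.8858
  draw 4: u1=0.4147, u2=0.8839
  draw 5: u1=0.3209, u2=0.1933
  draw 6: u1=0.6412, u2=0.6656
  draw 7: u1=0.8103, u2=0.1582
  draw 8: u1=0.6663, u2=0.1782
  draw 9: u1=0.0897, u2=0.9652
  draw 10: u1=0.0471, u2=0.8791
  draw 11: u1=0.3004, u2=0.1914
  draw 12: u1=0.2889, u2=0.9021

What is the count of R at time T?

R at T = 10

t=0.000: Y=7 Q=2 X=2 R=7
Draw 1: a1=2.233, a2=4.200, a3=0.854, a4=0.399, a0=7.686; τ=−ln(0.4986)/7.686=0.091 → t=0.091; u2·a0=0.2357·7.686=1.812 ≤ a1=2.233 → R1 fires; Y=8 Q=2 X=2 R=7
Draw 2: a1=2.233, a2=4.200, a3=0.854, a4=0.399, a0=7.686; τ=−ln(0.0791)/7.686=0.330 → t=0.421; u2·a0=0.8832·7.686=6.788; a1+a2=6.433 < 6.788 ≤ a1+…+a3=7.287 → R3 fires; Y=10 Q=1 X=2 R=7
Draw 3: a1=2.233, a2=2.100, a3=0.427, a4=0.399, a0=5.159; τ=−ln(0.6679)/5.159=0.078 → t=0.499; u2·a0=0.8858·5.159=4.570; a1+a2=4.333 < 4.570 ≤ a1+…+a3=4.760 → R3 fires; Y=12 Q=0 X=2 R=7
Draw 4: a1=2.233, a2=0.000, a3=0.000, a4=0.399, a0=2.632; τ=−ln(0.4147)/2.632=0.334 → t=0.833; u2·a0=0.8839·2.632=2.326; a1+…+a3=2.233 < 2.326 ≤ a1+…+a4=2.632 → R4 fires; Y=14 Q=0 X=2 R=8
Draw 5: a1=2.552, a2=0.000, a3=0.000, a4=0.456, a0=3.008; τ=−ln(0.3209)/3.008=0.378 → t=1.211; u2·a0=0.1933·3.008=0.581 ≤ a1=2.552 → R1 fires; Y=15 Q=0 X=2 R=8
Draw 6: a1=2.552, a2=0.000, a3=0.000, a4=0.456, a0=3.008; τ=−ln(0.6412)/3.008=0.148 → t=1.359; u2·a0=0.6656·3.008=2.002 ≤ a1=2.552 → R1 fires; Y=16 Q=0 X=2 R=8
Draw 7: a1=2.552, a2=0.000, a3=0.000, a4=0.456, a0=3.008; τ=−ln(0.8103)/3.008=0.070 → t=1.429; u2·a0=0.1582·3.008=0.476 ≤ a1=2.552 → R1 fires; Y=17 Q=0 X=2 R=8
Draw 8: a1=2.552, a2=0.000, a3=0.000, a4=0.456, a0=3.008; τ=−ln(0.6663)/3.008=0.135 → t=1.564; u2·a0=0.1782·3.008=0.536 ≤ a1=2.552 → R1 fires; Y=18 Q=0 X=2 R=8
Draw 9: a1=2.552, a2=0.000, a3=0.000, a4=0.456, a0=3.008; τ=−ln(0.0897)/3.008=0.802 → t=2.365; u2·a0=0.9652·3.008=2.903; a1+…+a3=2.552 < 2.903 ≤ a1+…+a4=3.008 → R4 fires; Y=20 Q=0 X=2 R=9
Draw 10: a1=2.871, a2=0.000, a3=0.000, a4=0.513, a0=3.384; τ=−ln(0.0471)/3.384=0.903 → t=3.268; u2·a0=0.8791·3.384=2.975; a1+…+a3=2.871 < 2.975 ≤ a1+…+a4=3.384 → R4 fires; Y=22 Q=0 X=2 R=10
Draw 11: a1=3.190, a2=0.000, a3=0.000, a4=0.570, a0=3.760; τ=−ln(0.3004)/3.760=0.320 → t=3.588; u2·a0=0.1914·3.760=0.720 ≤ a1=3.190 → R1 fires; Y=23 Q=0 X=2 R=10
Draw 12: a1=3.190, a2=0.000, a3=0.000, a4=0.570, a0=3.760; τ=−ln(0.2889)/3.760=0.330 → t=3.918 > T=3.64: stop.
Read off R at T=3.64: 10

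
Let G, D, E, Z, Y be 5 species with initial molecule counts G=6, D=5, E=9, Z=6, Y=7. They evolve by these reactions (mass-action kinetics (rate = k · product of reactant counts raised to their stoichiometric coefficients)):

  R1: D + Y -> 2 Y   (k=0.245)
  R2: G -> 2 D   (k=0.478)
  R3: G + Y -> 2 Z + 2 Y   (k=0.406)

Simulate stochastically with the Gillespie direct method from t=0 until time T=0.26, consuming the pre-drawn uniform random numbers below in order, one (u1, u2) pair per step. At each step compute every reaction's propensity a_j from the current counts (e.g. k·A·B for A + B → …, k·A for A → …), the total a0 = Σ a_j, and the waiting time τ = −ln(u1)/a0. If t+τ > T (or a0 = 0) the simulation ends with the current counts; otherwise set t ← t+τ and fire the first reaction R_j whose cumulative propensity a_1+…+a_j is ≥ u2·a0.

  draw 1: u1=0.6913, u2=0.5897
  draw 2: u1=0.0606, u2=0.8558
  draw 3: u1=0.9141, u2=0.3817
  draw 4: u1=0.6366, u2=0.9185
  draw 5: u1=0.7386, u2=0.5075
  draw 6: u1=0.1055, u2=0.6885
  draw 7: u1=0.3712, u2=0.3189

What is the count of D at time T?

D at T = 4

t=0.000: G=6 D=5 E=9 Z=6 Y=7
Draw 1: a1=8.575, a2=2.868, a3=17.052, a0=28.495; τ=−ln(0.6913)/28.495=0.013 → t=0.013; u2·a0=0.5897·28.495=16.804; a1+a2=11.443 < 16.804 ≤ a1+…+a3=28.495 → R3 fires; G=5 D=5 E=9 Z=8 Y=8
Draw 2: a1=9.800, a2=2.390, a3=16.240, a0=28.430; τ=−ln(0.0606)/28.430=0.099 → t=0.112; u2·a0=0.8558·28.430=24.330; a1+a2=12.190 < 24.330 ≤ a1+…+a3=28.430 → R3 fires; G=4 D=5 E=9 Z=10 Y=9
Draw 3: a1=11.025, a2=1.912, a3=14.616, a0=27.553; τ=−ln(0.9141)/27.553=0.003 → t=0.115; u2·a0=0.3817·27.553=10.517 ≤ a1=11.025 → R1 fires; G=4 D=4 E=9 Z=10 Y=10
Draw 4: a1=9.800, a2=1.912, a3=16.240, a0=27.952; τ=−ln(0.6366)/27.952=0.016 → t=0.131; u2·a0=0.9185·27.952=25.674; a1+a2=11.712 < 25.674 ≤ a1+…+a3=27.952 → R3 fires; G=3 D=4 E=9 Z=12 Y=11
Draw 5: a1=10.780, a2=1.434, a3=13.398, a0=25.612; τ=−ln(0.7386)/25.612=0.012 → t=0.143; u2·a0=0.5075·25.612=12.998; a1+a2=12.214 < 12.998 ≤ a1+…+a3=25.612 → R3 fires; G=2 D=4 E=9 Z=14 Y=12
Draw 6: a1=11.760, a2=0.956, a3=9.744, a0=22.460; τ=−ln(0.1055)/22.460=0.100 → t=0.243; u2·a0=0.6885·22.460=15.464; a1+a2=12.716 < 15.464 ≤ a1+…+a3=22.460 → R3 fires; G=1 D=4 E=9 Z=16 Y=13
Draw 7: a1=12.740, a2=0.478, a3=5.278, a0=18.496; τ=−ln(0.3712)/18.496=0.054 → t=0.297 > T=0.26: stop.
Read off D at T=0.26: 4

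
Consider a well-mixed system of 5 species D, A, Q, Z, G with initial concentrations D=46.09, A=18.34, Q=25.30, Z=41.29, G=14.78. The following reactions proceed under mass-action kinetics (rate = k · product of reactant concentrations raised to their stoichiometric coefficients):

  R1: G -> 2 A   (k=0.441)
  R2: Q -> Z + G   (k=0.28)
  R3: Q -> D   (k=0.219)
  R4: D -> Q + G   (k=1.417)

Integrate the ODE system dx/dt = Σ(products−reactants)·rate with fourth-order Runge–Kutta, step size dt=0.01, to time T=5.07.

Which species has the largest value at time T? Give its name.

Dominant species at T: A

RK4 with dt=0.01: 507 steps to T=5.07. Trajectory (selected grid times):
t=0.00: D=46.09 A=18.34 Q=25.30 Z=41.29 G=14.78
t=0.56: D=23.93 A=32.65 Q=41.90 Z=46.84 G=39.68
t=1.13: D=14.44 A=55.64 Q=44.40 Z=53.84 G=50.15
t=1.69: D=10.18 A=81.45 Q=41.86 Z=60.64 G=53.61
t=2.25: D=7.96 A=108.05 Q=37.83 Z=66.89 G=53.68
t=2.82: D=6.58 A=134.65 Q=33.52 Z=72.58 G=51.91
t=3.38: D=5.62 A=159.64 Q=29.54 Z=77.52 G=49.17
t=3.94: D=4.87 A=183.14 Q=25.94 Z=81.87 G=45.92
t=4.51: D=4.23 A=205.34 Q=22.70 Z=85.74 G=42.36
t=5.07: D=3.70 A=225.39 Q=19.90 Z=89.08 G=38.82
At T=5.07: D=3.70 A=225.39 Q=19.90 Z=89.08 G=38.82; the largest is A.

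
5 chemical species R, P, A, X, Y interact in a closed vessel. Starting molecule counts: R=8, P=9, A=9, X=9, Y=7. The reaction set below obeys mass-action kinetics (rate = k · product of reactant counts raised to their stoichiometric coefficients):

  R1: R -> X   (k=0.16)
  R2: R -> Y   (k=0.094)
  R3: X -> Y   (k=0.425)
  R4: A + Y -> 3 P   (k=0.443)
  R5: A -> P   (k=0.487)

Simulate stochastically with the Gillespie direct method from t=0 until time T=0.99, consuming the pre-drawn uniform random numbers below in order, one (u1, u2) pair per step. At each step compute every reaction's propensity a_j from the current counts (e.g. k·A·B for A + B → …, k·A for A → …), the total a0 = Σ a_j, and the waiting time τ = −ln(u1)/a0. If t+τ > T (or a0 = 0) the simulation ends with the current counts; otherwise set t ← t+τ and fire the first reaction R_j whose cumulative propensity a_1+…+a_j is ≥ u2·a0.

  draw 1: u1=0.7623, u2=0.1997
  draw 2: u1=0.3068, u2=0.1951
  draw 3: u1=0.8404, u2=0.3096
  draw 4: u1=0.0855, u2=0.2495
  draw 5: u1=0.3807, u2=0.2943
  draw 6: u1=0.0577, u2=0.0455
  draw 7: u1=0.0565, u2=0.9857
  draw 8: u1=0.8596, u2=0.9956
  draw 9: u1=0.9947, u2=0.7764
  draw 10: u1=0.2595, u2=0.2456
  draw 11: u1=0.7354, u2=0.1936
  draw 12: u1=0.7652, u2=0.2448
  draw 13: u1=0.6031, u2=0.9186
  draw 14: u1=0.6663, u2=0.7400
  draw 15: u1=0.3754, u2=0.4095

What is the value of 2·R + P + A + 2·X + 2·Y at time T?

Value at T = 66

Check how each reaction changes W = 2·R + P + A + 2·X + 2·Y (weight of products minus weight of reactants):
R1: R -> X: (2·1) − (2·1) = 2 − 2 = 0
R2: R -> Y: (2·1) − (2·1) = 2 − 2 = 0
R3: X -> Y: (2·1) − (2·1) = 2 − 2 = 0
R4: A + Y -> 3 P: (1·3) − (1·1 + 2·1) = 3 − 3 = 0
R5: A -> P: (1·1) − (1·1) = 1 − 1 = 0
Every reaction leaves W unchanged, so W is conserved and no simulation is needed: W(T) = W(0) = 2·8 + 9 + 9 + 2·9 + 2·7 = 66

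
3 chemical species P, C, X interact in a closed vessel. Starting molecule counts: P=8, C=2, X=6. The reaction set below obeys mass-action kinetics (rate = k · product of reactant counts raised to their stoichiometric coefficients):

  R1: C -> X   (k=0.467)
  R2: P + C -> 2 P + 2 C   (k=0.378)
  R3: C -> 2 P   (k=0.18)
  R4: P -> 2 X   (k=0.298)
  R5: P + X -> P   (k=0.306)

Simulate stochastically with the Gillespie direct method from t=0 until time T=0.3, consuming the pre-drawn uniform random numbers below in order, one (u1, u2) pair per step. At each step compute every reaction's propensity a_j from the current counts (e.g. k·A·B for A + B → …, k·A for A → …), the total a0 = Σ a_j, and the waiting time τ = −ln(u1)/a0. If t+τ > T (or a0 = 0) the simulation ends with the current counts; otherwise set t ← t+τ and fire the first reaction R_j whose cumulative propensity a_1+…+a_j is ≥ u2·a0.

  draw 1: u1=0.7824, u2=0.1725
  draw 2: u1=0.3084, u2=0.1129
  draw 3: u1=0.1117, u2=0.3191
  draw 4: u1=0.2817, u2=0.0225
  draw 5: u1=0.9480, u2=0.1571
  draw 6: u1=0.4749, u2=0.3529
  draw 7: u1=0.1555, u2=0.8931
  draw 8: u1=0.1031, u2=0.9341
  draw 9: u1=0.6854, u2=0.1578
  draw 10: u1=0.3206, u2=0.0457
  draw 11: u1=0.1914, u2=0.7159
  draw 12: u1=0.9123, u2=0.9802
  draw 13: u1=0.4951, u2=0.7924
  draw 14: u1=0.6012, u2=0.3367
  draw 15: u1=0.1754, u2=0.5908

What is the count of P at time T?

t=0.000: P=8 C=2 X=6
Draw 1: a1=0.934, a2=6.048, a3=0.360, a4=2.384, a5=14.688, a0=24.414; τ=−ln(0.7824)/24.414=0.010 → t=0.010; u2·a0=0.1725·24.414=4.211; a1=0.934 < 4.211 ≤ a1+a2=6.982 → R2 fires; P=9 C=3 X=6
Draw 2: a1=1.401, a2=10.206, a3=0.540, a4=2.682, a5=16.524, a0=31.353; τ=−ln(0.3084)/31.353=0.038 → t=0.048; u2·a0=0.1129·31.353=3.540; a1=1.401 < 3.540 ≤ a1+a2=11.607 → R2 fires; P=10 C=4 X=6
Draw 3: a1=1.868, a2=15.120, a3=0.720, a4=2.980, a5=18.360, a0=39.048; τ=−ln(0.1117)/39.048=0.056 → t=0.104; u2·a0=0.3191·39.048=12.460; a1=1.868 < 12.460 ≤ a1+a2=16.988 → R2 fires; P=11 C=5 X=6
Draw 4: a1=2.335, a2=20.790, a3=0.900, a4=3.278, a5=20.196, a0=47.499; τ=−ln(0.2817)/47.499=0.027 → t=0.130; u2·a0=0.0225·47.499=1.069 ≤ a1=2.335 → R1 fires; P=11 C=4 X=7
Draw 5: a1=1.868, a2=16.632, a3=0.720, a4=3.278, a5=23.562, a0=46.060; τ=−ln(0.9480)/46.060=0.001 → t=0.132; u2·a0=0.1571·46.060=7.236; a1=1.868 < 7.236 ≤ a1+a2=18.500 → R2 fires; P=12 C=5 X=7
Draw 6: a1=2.335, a2=22.680, a3=0.900, a4=3.576, a5=25.704, a0=55.195; τ=−ln(0.4749)/55.195=0.013 → t=0.145; u2·a0=0.3529·55.195=19.478; a1=2.335 < 19.478 ≤ a1+a2=25.015 → R2 fires; P=13 C=6 X=7
Draw 7: a1=2.802, a2=29.484, a3=1.080, a4=3.874, a5=27.846, a0=65.086; τ=−ln(0.1555)/65.086=0.029 → t=0.174; u2·a0=0.8931·65.086=58.128; a1+…+a4=37.240 < 58.128 ≤ a1+…+a5=65.086 → R5 fires; P=13 C=6 X=6
Draw 8: a1=2.802, a2=29.484, a3=1.080, a4=3.874, a5=23.868, a0=61.108; τ=−ln(0.1031)/61.108=0.037 → t=0.211; u2·a0=0.9341·61.108=57.081; a1+…+a4=37.240 < 57.081 ≤ a1+…+a5=61.108 → R5 fires; P=13 C=6 X=5
Draw 9: a1=2.802, a2=29.484, a3=1.080, a4=3.874, a5=19.890, a0=57.130; τ=−ln(0.6854)/57.130=0.007 → t=0.217; u2·a0=0.1578·57.130=9.015; a1=2.802 < 9.015 ≤ a1+a2=32.286 → R2 fires; P=14 C=7 X=5
Draw 10: a1=3.269, a2=37.044, a3=1.260, a4=4.172, a5=21.420, a0=67.165; τ=−ln(0.3206)/67.165=0.017 → t=0.234; u2·a0=0.0457·67.165=3.069 ≤ a1=3.269 → R1 fires; P=14 C=6 X=6
Draw 11: a1=2.802, a2=31.752, a3=1.080, a4=4.172, a5=25.704, a0=65.510; τ=−ln(0.1914)/65.510=0.025 → t=0.260; u2·a0=0.7159·65.510=46.899; a1+…+a4=39.806 < 46.899 ≤ a1+…+a5=65.510 → R5 fires; P=14 C=6 X=5
Draw 12: a1=2.802, a2=31.752, a3=1.080, a4=4.172, a5=21.420, a0=61.226; τ=−ln(0.9123)/61.226=0.001 → t=0.261; u2·a0=0.9802·61.226=60.014; a1+…+a4=39.806 < 60.014 ≤ a1+…+a5=61.226 → R5 fires; P=14 C=6 X=4
Draw 13: a1=2.802, a2=31.752, a3=1.080, a4=4.172, a5=17.136, a0=56.942; τ=−ln(0.4951)/56.942=0.012 → t=0.273; u2·a0=0.7924·56.942=45.121; a1+…+a4=39.806 < 45.121 ≤ a1+…+a5=56.942 → R5 fires; P=14 C=6 X=3
Draw 14: a1=2.802, a2=31.752, a3=1.080, a4=4.172, a5=12.852, a0=52.658; τ=−ln(0.6012)/52.658=0.010 → t=0.283; u2·a0=0.3367·52.658=17.730; a1=2.802 < 17.730 ≤ a1+a2=34.554 → R2 fires; P=15 C=7 X=3
Draw 15: a1=3.269, a2=39.690, a3=1.260, a4=4.470, a5=13.770, a0=62.459; τ=−ln(0.1754)/62.459=0.028 → t=0.311 > T=0.3: stop.
Read off P at T=0.3: 15

P at T = 15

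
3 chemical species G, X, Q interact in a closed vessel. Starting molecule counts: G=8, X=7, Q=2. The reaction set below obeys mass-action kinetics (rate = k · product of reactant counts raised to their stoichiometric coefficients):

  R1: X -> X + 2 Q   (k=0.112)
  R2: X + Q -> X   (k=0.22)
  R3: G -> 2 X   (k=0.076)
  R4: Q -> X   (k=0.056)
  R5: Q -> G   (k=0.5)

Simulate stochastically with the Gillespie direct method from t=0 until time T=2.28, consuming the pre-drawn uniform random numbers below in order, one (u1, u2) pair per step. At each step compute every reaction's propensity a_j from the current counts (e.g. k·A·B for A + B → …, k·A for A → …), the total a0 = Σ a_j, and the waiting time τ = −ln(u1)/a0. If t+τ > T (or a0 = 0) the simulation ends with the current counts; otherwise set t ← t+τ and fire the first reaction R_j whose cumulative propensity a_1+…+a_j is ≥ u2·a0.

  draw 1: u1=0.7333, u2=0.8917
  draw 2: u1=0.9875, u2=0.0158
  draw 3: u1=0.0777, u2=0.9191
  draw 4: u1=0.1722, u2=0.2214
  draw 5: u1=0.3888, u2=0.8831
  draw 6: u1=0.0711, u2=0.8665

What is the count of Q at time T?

Q at T = 0

t=0.000: G=8 X=7 Q=2
Draw 1: a1=0.784, a2=3.080, a3=0.608, a4=0.112, a5=1.000, a0=5.584; τ=−ln(0.7333)/5.584=0.056 → t=0.056; u2·a0=0.8917·5.584=4.979; a1+…+a4=4.584 < 4.979 ≤ a1+…+a5=5.584 → R5 fires; G=9 X=7 Q=1
Draw 2: a1=0.784, a2=1.540, a3=0.684, a4=0.056, a5=0.500, a0=3.564; τ=−ln(0.9875)/3.564=0.004 → t=0.059; u2·a0=0.0158·3.564=0.056 ≤ a1=0.784 → R1 fires; G=9 X=7 Q=3
Draw 3: a1=0.784, a2=4.620, a3=0.684, a4=0.168, a5=1.500, a0=7.756; τ=−ln(0.0777)/7.756=0.329 → t=0.388; u2·a0=0.9191·7.756=7.129; a1+…+a4=6.256 < 7.129 ≤ a1+…+a5=7.756 → R5 fires; G=10 X=7 Q=2
Draw 4: a1=0.784, a2=3.080, a3=0.760, a4=0.112, a5=1.000, a0=5.736; τ=−ln(0.1722)/5.736=0.307 → t=0.695; u2·a0=0.2214·5.736=1.270; a1=0.784 < 1.270 ≤ a1+a2=3.864 → R2 fires; G=10 X=7 Q=1
Draw 5: a1=0.784, a2=1.540, a3=0.760, a4=0.056, a5=0.500, a0=3.640; τ=−ln(0.3888)/3.640=0.260 → t=0.955; u2·a0=0.8831·3.640=3.214; a1+…+a4=3.140 < 3.214 ≤ a1+…+a5=3.640 → R5 fires; G=11 X=7 Q=0
Draw 6: a1=0.784, a2=0.000, a3=0.836, a4=0.000, a5=0.000, a0=1.620; τ=−ln(0.0711)/1.620=1.632 → t=2.587 > T=2.28: stop.
Read off Q at T=2.28: 0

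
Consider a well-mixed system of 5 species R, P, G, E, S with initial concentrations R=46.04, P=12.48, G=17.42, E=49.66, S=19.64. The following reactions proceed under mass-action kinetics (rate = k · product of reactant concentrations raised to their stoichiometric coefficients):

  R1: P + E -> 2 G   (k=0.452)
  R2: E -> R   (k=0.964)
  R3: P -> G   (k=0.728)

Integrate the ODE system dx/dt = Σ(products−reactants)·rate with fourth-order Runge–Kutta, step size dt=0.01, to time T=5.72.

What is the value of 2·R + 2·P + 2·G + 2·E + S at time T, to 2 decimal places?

Check how each reaction changes W = 2·R + 2·P + 2·G + 2·E + S (weight of products minus weight of reactants):
R1: P + E -> 2 G: (2·2) − (2·1 + 2·1) = 4 − 4 = 0
R2: E -> R: (2·1) − (2·1) = 2 − 2 = 0
R3: P -> G: (2·1) − (2·1) = 2 − 2 = 0
Every reaction leaves W unchanged, so W is conserved and no simulation is needed: W(T) = W(0) = 2·46.04 + 2·12.48 + 2·17.42 + 2·49.66 + 19.64 = 270.84

Value at T = 270.84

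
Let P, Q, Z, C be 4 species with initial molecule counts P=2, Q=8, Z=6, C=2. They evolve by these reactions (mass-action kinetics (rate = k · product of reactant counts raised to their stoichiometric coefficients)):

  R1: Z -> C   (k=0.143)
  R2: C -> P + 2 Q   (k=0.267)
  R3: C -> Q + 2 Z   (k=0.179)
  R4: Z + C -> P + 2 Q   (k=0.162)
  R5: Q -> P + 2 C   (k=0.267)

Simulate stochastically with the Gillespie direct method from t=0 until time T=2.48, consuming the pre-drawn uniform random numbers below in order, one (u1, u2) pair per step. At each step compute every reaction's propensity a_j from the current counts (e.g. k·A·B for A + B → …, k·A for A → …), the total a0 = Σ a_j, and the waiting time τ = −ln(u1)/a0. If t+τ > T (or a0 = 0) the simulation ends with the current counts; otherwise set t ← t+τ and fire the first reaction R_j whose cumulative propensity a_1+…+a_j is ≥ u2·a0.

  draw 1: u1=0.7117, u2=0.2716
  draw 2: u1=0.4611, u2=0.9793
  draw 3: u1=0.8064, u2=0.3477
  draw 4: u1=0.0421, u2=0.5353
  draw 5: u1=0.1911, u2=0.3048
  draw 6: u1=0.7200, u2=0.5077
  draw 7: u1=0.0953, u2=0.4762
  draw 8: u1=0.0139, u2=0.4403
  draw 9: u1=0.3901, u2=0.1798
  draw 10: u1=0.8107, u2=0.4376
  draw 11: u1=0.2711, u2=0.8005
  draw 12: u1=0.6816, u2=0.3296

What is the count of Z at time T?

t=0.000: P=2 Q=8 Z=6 C=2
Draw 1: a1=0.858, a2=0.534, a3=0.358, a4=1.944, a5=2.136, a0=5.830; τ=−ln(0.7117)/5.830=0.058 → t=0.058; u2·a0=0.2716·5.830=1.583; a1+a2=1.392 < 1.583 ≤ a1+…+a3=1.750 → R3 fires; P=2 Q=9 Z=8 C=1
Draw 2: a1=1.144, a2=0.267, a3=0.179, a4=1.296, a5=2.403, a0=5.289; τ=−ln(0.4611)/5.289=0.146 → t=0.205; u2·a0=0.9793·5.289=5.180; a1+…+a4=2.886 < 5.180 ≤ a1+…+a5=5.289 → R5 fires; P=3 Q=8 Z=8 C=3
Draw 3: a1=1.144, a2=0.801, a3=0.537, a4=3.888, a5=2.136, a0=8.506; τ=−ln(0.8064)/8.506=0.025 → t=0.230; u2·a0=0.3477·8.506=2.958; a1+…+a3=2.482 < 2.958 ≤ a1+…+a4=6.370 → R4 fires; P=4 Q=10 Z=7 C=2
Draw 4: a1=1.001, a2=0.534, a3=0.358, a4=2.268, a5=2.670, a0=6.831; τ=−ln(0.0421)/6.831=0.464 → t=0.694; u2·a0=0.5353·6.831=3.657; a1+…+a3=1.893 < 3.657 ≤ a1+…+a4=4.161 → R4 fires; P=5 Q=12 Z=6 C=1
Draw 5: a1=0.858, a2=0.267, a3=0.179, a4=0.972, a5=3.204, a0=5.480; τ=−ln(0.1911)/5.480=0.302 → t=0.996; u2·a0=0.3048·5.480=1.670; a1+…+a3=1.304 < 1.670 ≤ a1+…+a4=2.276 → R4 fires; P=6 Q=14 Z=5 C=0
Draw 6: a1=0.715, a2=0.000, a3=0.000, a4=0.000, a5=3.738, a0=4.453; τ=−ln(0.7200)/4.453=0.074 → t=1.069; u2·a0=0.5077·4.453=2.261; a1+…+a4=0.715 < 2.261 ≤ a1+…+a5=4.453 → R5 fires; P=7 Q=13 Z=5 C=2
Draw 7: a1=0.715, a2=0.534, a3=0.358, a4=1.620, a5=3.471, a0=6.698; τ=−ln(0.0953)/6.698=0.351 → t=1.420; u2·a0=0.4762·6.698=3.190; a1+…+a3=1.607 < 3.190 ≤ a1+…+a4=3.227 → R4 fires; P=8 Q=15 Z=4 C=1
Draw 8: a1=0.572, a2=0.267, a3=0.179, a4=0.648, a5=4.005, a0=5.671; τ=−ln(0.0139)/5.671=0.754 → t=2.174; u2·a0=0.4403·5.671=2.497; a1+…+a4=1.666 < 2.497 ≤ a1+…+a5=5.671 → R5 fires; P=9 Q=14 Z=4 C=3
Draw 9: a1=0.572, a2=0.801, a3=0.537, a4=1.944, a5=3.738, a0=7.592; τ=−ln(0.3901)/7.592=0.124 → t=2.298; u2·a0=0.1798·7.592=1.365; a1=0.572 < 1.365 ≤ a1+a2=1.373 → R2 fires; P=10 Q=16 Z=4 C=2
Draw 10: a1=0.572, a2=0.534, a3=0.358, a4=1.296, a5=4.272, a0=7.032; τ=−ln(0.8107)/7.032=0.030 → t=2.328; u2·a0=0.4376·7.032=3.077; a1+…+a4=2.760 < 3.077 ≤ a1+…+a5=7.032 → R5 fires; P=11 Q=15 Z=4 C=4
Draw 11: a1=0.572, a2=1.068, a3=0.716, a4=2.592, a5=4.005, a0=8.953; τ=−ln(0.2711)/8.953=0.146 → t=2.474; u2·a0=0.8005·8.953=7.167; a1+…+a4=4.948 < 7.167 ≤ a1+…+a5=8.953 → R5 fires; P=12 Q=14 Z=4 C=6
Draw 12: a1=0.572, a2=1.602, a3=1.074, a4=3.888, a5=3.738, a0=10.874; τ=−ln(0.6816)/10.874=0.035 → t=2.509 > T=2.48: stop.
Read off Z at T=2.48: 4

Z at T = 4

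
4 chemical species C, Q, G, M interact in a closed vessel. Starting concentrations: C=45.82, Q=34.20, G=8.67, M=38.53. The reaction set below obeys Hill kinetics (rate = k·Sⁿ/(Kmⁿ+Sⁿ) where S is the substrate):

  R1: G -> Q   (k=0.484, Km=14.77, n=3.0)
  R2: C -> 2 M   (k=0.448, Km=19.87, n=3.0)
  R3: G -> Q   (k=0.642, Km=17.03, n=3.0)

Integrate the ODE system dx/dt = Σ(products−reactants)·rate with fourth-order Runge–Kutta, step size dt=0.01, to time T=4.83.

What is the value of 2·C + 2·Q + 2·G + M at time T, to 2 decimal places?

Value at T = 215.91

Check how each reaction changes W = 2·C + 2·Q + 2·G + M (weight of products minus weight of reactants):
R1: G -> Q: (2·1) − (2·1) = 2 − 2 = 0
R2: C -> 2 M: (1·2) − (2·1) = 2 − 2 = 0
R3: G -> Q: (2·1) − (2·1) = 2 − 2 = 0
Every reaction leaves W unchanged, so W is conserved and no simulation is needed: W(T) = W(0) = 2·45.82 + 2·34.20 + 2·8.67 + 38.53 = 215.91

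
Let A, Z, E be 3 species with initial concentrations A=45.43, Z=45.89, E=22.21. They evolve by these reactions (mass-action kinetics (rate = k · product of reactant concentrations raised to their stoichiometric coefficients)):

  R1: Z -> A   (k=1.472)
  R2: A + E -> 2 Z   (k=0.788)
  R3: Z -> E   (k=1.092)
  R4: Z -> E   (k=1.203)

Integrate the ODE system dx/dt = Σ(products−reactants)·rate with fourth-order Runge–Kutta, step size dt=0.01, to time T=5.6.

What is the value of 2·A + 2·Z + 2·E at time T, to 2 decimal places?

Check how each reaction changes W = 2·A + 2·Z + 2·E (weight of products minus weight of reactants):
R1: Z -> A: (2·1) − (2·1) = 2 − 2 = 0
R2: A + E -> 2 Z: (2·2) − (2·1 + 2·1) = 4 − 4 = 0
R3: Z -> E: (2·1) − (2·1) = 2 − 2 = 0
R4: Z -> E: (2·1) − (2·1) = 2 − 2 = 0
Every reaction leaves W unchanged, so W is conserved and no simulation is needed: W(T) = W(0) = 2·45.43 + 2·45.89 + 2·22.21 = 227.06

Value at T = 227.06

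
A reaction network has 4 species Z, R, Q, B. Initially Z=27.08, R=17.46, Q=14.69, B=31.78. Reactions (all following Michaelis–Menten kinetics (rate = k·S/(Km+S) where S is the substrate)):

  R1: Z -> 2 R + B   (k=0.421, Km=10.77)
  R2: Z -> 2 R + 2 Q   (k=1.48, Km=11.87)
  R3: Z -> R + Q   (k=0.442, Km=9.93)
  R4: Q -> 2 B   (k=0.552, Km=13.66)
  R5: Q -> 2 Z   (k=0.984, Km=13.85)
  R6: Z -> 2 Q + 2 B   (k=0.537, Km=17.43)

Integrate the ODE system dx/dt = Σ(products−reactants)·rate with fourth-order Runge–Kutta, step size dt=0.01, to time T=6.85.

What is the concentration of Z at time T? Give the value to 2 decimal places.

Z at T = 22.15

RK4 with dt=0.01: 685 steps to T=6.85. Trajectory (selected grid times):
t=0.00: Z=27.08 R=17.46 Q=14.69 B=31.78
t=0.76: Z=26.37 R=19.72 Q=16.37 B=32.95
t=1.52: Z=25.71 R=21.96 Q=18.00 B=34.13
t=2.28: Z=25.10 R=24.18 Q=19.58 B=35.33
t=3.04: Z=24.53 R=26.39 Q=21.13 B=36.53
t=3.81: Z=23.98 R=28.61 Q=22.65 B=37.76
t=4.57: Z=23.48 R=30.79 Q=24.13 B=38.98
t=5.33: Z=23.01 R=32.95 Q=25.57 B=40.21
t=6.09: Z=22.57 R=35.10 Q=26.98 B=41.44
t=6.85: Z=22.15 R=37.23 Q=28.36 B=42.67
Read off Z at T=6.85: 22.15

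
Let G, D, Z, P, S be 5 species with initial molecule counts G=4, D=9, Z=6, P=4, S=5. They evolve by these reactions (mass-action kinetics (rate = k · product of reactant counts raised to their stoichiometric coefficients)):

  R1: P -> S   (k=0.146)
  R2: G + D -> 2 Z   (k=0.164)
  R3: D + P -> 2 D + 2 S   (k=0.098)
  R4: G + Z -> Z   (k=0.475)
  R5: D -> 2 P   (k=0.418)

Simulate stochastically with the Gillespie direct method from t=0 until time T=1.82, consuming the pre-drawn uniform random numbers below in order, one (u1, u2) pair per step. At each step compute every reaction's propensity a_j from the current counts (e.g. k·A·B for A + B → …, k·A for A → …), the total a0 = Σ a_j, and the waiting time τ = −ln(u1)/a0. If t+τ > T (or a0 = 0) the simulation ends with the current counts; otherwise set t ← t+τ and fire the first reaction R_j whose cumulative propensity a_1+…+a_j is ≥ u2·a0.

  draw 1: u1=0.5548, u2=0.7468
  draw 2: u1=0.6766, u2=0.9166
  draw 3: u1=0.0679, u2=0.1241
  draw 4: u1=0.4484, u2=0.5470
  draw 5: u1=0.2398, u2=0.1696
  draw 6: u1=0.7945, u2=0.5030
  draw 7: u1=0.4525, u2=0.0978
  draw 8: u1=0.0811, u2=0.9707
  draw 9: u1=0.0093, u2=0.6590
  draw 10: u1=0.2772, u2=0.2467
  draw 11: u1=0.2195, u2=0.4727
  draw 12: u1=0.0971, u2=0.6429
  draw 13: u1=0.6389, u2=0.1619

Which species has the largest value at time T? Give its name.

t=0.000: G=4 D=9 Z=6 P=4 S=5
Draw 1: a1=0.584, a2=5.904, a3=3.528, a4=11.400, a5=3.762, a0=25.178; τ=−ln(0.5548)/25.178=0.023 → t=0.023; u2·a0=0.7468·25.178=18.803; a1+…+a3=10.016 < 18.803 ≤ a1+…+a4=21.416 → R4 fires; G=3 D=9 Z=6 P=4 S=5
Draw 2: a1=0.584, a2=4.428, a3=3.528, a4=8.550, a5=3.762, a0=20.852; τ=−ln(0.6766)/20.852=0.019 → t=0.042; u2·a0=0.9166·20.852=19.113; a1+…+a4=17.090 < 19.113 ≤ a1+…+a5=20.852 → R5 fires; G=3 D=8 Z=6 P=6 S=5
Draw 3: a1=0.876, a2=3.936, a3=4.704, a4=8.550, a5=3.344, a0=21.410; τ=−ln(0.0679)/21.410=0.126 → t=0.168; u2·a0=0.1241·21.410=2.657; a1=0.876 < 2.657 ≤ a1+a2=4.812 → R2 fires; G=2 D=7 Z=8 P=6 S=5
Draw 4: a1=0.876, a2=2.296, a3=4.116, a4=7.600, a5=2.926, a0=17.814; τ=−ln(0.4484)/17.814=0.045 → t=0.213; u2·a0=0.5470·17.814=9.744; a1+…+a3=7.288 < 9.744 ≤ a1+…+a4=14.888 → R4 fires; G=1 D=7 Z=8 P=6 S=5
Draw 5: a1=0.876, a2=1.148, a3=4.116, a4=3.800, a5=2.926, a0=12.866; τ=−ln(0.2398)/12.866=0.111 → t=0.324; u2·a0=0.1696·12.866=2.182; a1+a2=2.024 < 2.182 ≤ a1+…+a3=6.140 → R3 fires; G=1 D=8 Z=8 P=5 S=7
Draw 6: a1=0.730, a2=1.312, a3=3.920, a4=3.800, a5=3.344, a0=13.106; τ=−ln(0.7945)/13.106=0.018 → t=0.341; u2·a0=0.5030·13.106=6.592; a1+…+a3=5.962 < 6.592 ≤ a1+…+a4=9.762 → R4 fires; G=0 D=8 Z=8 P=5 S=7
Draw 7: a1=0.730, a2=0.000, a3=3.920, a4=0.000, a5=3.344, a0=7.994; τ=−ln(0.4525)/7.994=0.099 → t=0.441; u2·a0=0.0978·7.994=0.782; a1+a2=0.730 < 0.782 ≤ a1+…+a3=4.650 → R3 fires; G=0 D=9 Z=8 P=4 S=9
Draw 8: a1=0.584, a2=0.000, a3=3.528, a4=0.000, a5=3.762, a0=7.874; τ=−ln(0.0811)/7.874=0.319 → t=0.760; u2·a0=0.9707·7.874=7.643; a1+…+a4=4.112 < 7.643 ≤ a1+…+a5=7.874 → R5 fires; G=0 D=8 Z=8 P=6 S=9
Draw 9: a1=0.876, a2=0.000, a3=4.704, a4=0.000, a5=3.344, a0=8.924; τ=−ln(0.0093)/8.924=0.524 → t=1.284; u2·a0=0.6590·8.924=5.881; a1+…+a4=5.580 < 5.881 ≤ a1+…+a5=8.924 → R5 fires; G=0 D=7 Z=8 P=8 S=9
Draw 10: a1=1.168, a2=0.000, a3=5.488, a4=0.000, a5=2.926, a0=9.582; τ=−ln(0.2772)/9.582=0.134 → t=1.418; u2·a0=0.2467·9.582=2.364; a1+a2=1.168 < 2.364 ≤ a1+…+a3=6.656 → R3 fires; G=0 D=8 Z=8 P=7 S=11
Draw 11: a1=1.022, a2=0.000, a3=5.488, a4=0.000, a5=3.344, a0=9.854; τ=−ln(0.2195)/9.854=0.154 → t=1.572; u2·a0=0.4727·9.854=4.658; a1+a2=1.022 < 4.658 ≤ a1+…+a3=6.510 → R3 fires; G=0 D=9 Z=8 P=6 S=13
Draw 12: a1=0.876, a2=0.000, a3=5.292, a4=0.000, a5=3.762, a0=9.930; τ=−ln(0.0971)/9.930=0.235 → t=1.806; u2·a0=0.6429·9.930=6.384; a1+…+a4=6.168 < 6.384 ≤ a1+…+a5=9.930 → R5 fires; G=0 D=8 Z=8 P=8 S=13
Draw 13: a1=1.168, a2=0.000, a3=6.272, a4=0.000, a5=3.344, a0=10.784; τ=−ln(0.6389)/10.784=0.042 → t=1.848 > T=1.82: stop.
At T=1.82: G=0 D=8 Z=8 P=8 S=13; the largest is S.

Dominant species at T: S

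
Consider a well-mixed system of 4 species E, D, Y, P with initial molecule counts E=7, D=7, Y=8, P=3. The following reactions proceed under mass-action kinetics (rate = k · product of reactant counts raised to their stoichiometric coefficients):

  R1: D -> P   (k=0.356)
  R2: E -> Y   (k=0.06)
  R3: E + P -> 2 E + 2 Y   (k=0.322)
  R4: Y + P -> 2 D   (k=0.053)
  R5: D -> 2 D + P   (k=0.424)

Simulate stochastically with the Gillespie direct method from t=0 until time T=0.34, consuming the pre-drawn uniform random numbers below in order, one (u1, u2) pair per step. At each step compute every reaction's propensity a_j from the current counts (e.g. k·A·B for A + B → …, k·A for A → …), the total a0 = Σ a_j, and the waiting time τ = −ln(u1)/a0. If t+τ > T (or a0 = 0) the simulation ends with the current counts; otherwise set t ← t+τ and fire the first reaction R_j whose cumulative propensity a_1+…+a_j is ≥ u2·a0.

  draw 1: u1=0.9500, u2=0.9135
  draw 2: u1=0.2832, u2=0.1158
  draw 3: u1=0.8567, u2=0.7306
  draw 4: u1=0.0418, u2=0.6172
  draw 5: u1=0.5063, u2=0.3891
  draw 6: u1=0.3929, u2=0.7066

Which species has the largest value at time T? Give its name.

Dominant species at T: Y

t=0.000: E=7 D=7 Y=8 P=3
Draw 1: a1=2.492, a2=0.420, a3=6.762, a4=1.272, a5=2.968, a0=13.914; τ=−ln(0.9500)/13.914=0.004 → t=0.004; u2·a0=0.9135·13.914=12.710; a1+…+a4=10.946 < 12.710 ≤ a1+…+a5=13.914 → R5 fires; E=7 D=8 Y=8 P=4
Draw 2: a1=2.848, a2=0.420, a3=9.016, a4=1.696, a5=3.392, a0=17.372; τ=−ln(0.2832)/17.372=0.073 → t=0.076; u2·a0=0.1158·17.372=2.012 ≤ a1=2.848 → R1 fires; E=7 D=7 Y=8 P=5
Draw 3: a1=2.492, a2=0.420, a3=11.270, a4=2.120, a5=2.968, a0=19.270; τ=−ln(0.8567)/19.270=0.008 → t=0.084; u2·a0=0.7306·19.270=14.079; a1+a2=2.912 < 14.079 ≤ a1+…+a3=14.182 → R3 fires; E=8 D=7 Y=10 P=4
Draw 4: a1=2.492, a2=0.480, a3=10.304, a4=2.120, a5=2.968, a0=18.364; τ=−ln(0.0418)/18.364=0.173 → t=0.257; u2·a0=0.6172·18.364=11.334; a1+a2=2.972 < 11.334 ≤ a1+…+a3=13.276 → R3 fires; E=9 D=7 Y=12 P=3
Draw 5: a1=2.492, a2=0.540, a3=8.694, a4=1.908, a5=2.968, a0=16.602; τ=−ln(0.5063)/16.602=0.041 → t=0.298; u2·a0=0.3891·16.602=6.460; a1+a2=3.032 < 6.460 ≤ a1+…+a3=11.726 → R3 fires; E=10 D=7 Y=14 P=2
Draw 6: a1=2.492, a2=0.600, a3=6.440, a4=1.484, a5=2.968, a0=13.984; τ=−ln(0.3929)/13.984=0.067 → t=0.365 > T=0.34: stop.
At T=0.34: E=10 D=7 Y=14 P=2; the largest is Y.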